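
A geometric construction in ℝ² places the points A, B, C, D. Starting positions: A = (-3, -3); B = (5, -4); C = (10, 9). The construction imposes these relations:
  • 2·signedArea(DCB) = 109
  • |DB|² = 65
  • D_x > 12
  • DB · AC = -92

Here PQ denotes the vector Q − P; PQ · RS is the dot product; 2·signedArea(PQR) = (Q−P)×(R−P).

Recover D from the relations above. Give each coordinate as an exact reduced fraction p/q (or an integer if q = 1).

1. D_x = 13  [2·signedArea(DCB) = 109 ∩ DB · AC = -92]
2. D_y = -5  [2·signedArea(DCB) = 109 ∩ DB · AC = -92]
   → D = (13, -5)

D = (13, -5)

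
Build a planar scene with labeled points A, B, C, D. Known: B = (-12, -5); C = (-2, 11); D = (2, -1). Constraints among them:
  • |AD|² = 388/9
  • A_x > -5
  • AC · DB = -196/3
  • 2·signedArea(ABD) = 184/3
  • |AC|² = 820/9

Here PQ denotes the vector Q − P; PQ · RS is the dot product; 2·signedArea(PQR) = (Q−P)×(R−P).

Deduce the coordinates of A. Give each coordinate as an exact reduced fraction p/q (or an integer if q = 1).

A = (-4, 5/3)

1. A_x = -4  [2·signedArea(ABD) = 184/3 ∩ AC · DB = -196/3]
2. A_y = 5/3  [2·signedArea(ABD) = 184/3 ∩ AC · DB = -196/3]
   → A = (-4, 5/3)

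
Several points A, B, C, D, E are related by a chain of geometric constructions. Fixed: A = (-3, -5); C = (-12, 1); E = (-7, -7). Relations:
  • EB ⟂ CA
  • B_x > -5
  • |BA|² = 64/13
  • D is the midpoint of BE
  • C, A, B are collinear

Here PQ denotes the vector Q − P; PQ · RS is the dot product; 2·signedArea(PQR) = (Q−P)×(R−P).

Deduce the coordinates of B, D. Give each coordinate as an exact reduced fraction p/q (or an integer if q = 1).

B = (-63/13, -49/13)
D = (-77/13, -70/13)

1. B_x = -63/13  [C, A, B are collinear ∩ EB ⟂ CA]
2. B_y = -49/13  [C, A, B are collinear ∩ EB ⟂ CA]
   → B = (-63/13, -49/13)
3. D_x = -77/13  [D is the midpoint of BE]
4. D_y = -70/13  [D is the midpoint of BE]
   → D = (-77/13, -70/13)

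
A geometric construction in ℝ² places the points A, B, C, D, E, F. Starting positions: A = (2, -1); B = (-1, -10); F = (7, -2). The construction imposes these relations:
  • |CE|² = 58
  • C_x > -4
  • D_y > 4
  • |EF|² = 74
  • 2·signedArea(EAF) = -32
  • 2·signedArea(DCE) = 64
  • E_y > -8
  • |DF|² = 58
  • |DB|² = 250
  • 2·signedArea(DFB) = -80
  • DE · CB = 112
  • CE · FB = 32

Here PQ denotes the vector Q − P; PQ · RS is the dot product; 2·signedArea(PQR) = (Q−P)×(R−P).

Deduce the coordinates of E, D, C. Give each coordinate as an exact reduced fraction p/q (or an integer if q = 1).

1. E_x = 0  [line 1·x + 5·y + 35 = 0 ∩ |EF|² = 74]
2. E_y = -7  [line 1·x + 5·y + 35 = 0 ∩ |EF|² = 74]
   → E = (0, -7)
3. D_x = 4  [line 8·x + -8·y + 8 = 0 ∩ |DF|² = 58]
4. D_y = 5  [line 8·x + -8·y + 8 = 0 ∩ |DF|² = 58]
   → D = (4, 5)
5. C_x = -3  [2·signedArea(DCE) = 64 ∩ CE · FB = 32]
6. C_y = 0  [2·signedArea(DCE) = 64 ∩ CE · FB = 32]
   → C = (-3, 0)

C = (-3, 0)
D = (4, 5)
E = (0, -7)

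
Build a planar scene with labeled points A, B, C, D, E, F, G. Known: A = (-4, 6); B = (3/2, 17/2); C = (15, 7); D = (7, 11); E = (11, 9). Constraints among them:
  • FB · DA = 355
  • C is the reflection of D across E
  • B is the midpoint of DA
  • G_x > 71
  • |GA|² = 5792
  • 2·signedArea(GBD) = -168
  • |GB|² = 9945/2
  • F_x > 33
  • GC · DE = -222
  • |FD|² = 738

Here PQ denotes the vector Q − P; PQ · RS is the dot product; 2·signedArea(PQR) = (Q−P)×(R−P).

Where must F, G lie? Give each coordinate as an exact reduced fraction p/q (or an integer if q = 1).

1. F_x = 34  [line 11·x + 5·y + -414 = 0 ∩ |FD|² = 738]
2. F_y = 8  [line 11·x + 5·y + -414 = 0 ∩ |FD|² = 738]
   → F = (34, 8)
3. G_x = 72  [GC · DE = -222 ∩ 2·signedArea(GBD) = -168]
4. G_y = 10  [GC · DE = -222 ∩ 2·signedArea(GBD) = -168]
   → G = (72, 10)

F = (34, 8)
G = (72, 10)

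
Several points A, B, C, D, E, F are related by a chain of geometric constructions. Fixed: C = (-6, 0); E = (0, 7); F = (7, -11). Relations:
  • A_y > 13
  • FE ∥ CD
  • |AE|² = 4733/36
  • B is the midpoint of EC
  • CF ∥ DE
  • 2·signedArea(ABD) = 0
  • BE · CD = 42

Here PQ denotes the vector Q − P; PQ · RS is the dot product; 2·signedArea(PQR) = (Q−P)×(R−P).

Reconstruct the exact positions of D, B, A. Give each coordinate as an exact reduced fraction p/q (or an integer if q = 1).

A = (-29/3, 79/6)
B = (-3, 7/2)
D = (-13, 18)

1. D_x = -13  [CF ∥ DE ∩ FE ∥ CD]
2. D_y = 18  [CF ∥ DE ∩ FE ∥ CD]
   → D = (-13, 18)
3. B_x = -3  [B is the midpoint of EC]
4. B_y = 7/2  [B is the midpoint of EC]
   → B = (-3, 7/2)
5. A_x = -29/3  [line -29/2·x + -10·y + -17/2 = 0 ∩ |AE|² = 4733/36]
6. A_y = 79/6  [line -29/2·x + -10·y + -17/2 = 0 ∩ |AE|² = 4733/36]
   → A = (-29/3, 79/6)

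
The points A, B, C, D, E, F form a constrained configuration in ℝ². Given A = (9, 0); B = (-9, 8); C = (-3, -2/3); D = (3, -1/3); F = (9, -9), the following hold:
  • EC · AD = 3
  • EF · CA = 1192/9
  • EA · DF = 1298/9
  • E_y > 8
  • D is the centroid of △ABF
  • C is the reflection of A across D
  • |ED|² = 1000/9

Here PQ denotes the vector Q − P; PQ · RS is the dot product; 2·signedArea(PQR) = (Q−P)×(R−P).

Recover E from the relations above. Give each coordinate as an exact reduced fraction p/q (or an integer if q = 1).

1. E_x = -3  [EF · CA = 1192/9 ∩ EA · DF = 1298/9]
2. E_y = 25/3  [EF · CA = 1192/9 ∩ EA · DF = 1298/9]
   → E = (-3, 25/3)

E = (-3, 25/3)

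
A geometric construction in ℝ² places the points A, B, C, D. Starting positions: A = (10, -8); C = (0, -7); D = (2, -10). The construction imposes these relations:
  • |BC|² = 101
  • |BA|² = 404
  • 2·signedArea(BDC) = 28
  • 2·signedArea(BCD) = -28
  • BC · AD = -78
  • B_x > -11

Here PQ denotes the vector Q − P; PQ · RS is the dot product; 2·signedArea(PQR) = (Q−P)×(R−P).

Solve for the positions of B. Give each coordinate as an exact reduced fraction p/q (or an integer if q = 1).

1. B_x = -10  [2·signedArea(BDC) = 28 ∩ BC · AD = -78]
2. B_y = -6  [2·signedArea(BDC) = 28 ∩ BC · AD = -78]
   → B = (-10, -6)

B = (-10, -6)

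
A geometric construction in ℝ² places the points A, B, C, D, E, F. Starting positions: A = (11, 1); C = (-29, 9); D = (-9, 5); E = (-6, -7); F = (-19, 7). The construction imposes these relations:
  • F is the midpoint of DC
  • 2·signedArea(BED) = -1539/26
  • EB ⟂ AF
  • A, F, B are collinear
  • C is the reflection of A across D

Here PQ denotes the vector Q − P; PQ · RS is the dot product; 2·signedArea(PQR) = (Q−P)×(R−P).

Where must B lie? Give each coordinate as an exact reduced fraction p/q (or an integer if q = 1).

B = (-99/26, 103/26)

1. B_x = -99/26  [A, F, B are collinear ∩ EB ⟂ AF]
2. B_y = 103/26  [A, F, B are collinear ∩ EB ⟂ AF]
   → B = (-99/26, 103/26)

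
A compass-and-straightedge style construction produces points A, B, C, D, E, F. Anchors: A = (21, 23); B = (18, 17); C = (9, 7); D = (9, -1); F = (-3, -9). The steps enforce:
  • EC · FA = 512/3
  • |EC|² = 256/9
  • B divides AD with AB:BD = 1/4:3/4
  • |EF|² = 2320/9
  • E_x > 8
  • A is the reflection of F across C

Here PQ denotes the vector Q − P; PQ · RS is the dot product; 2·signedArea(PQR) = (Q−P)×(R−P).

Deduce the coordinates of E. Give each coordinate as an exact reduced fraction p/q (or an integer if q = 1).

1. E_x = 9  [line -24·x + -32·y + 808/3 = 0 ∩ |EC|² = 256/9]
2. E_y = 5/3  [line -24·x + -32·y + 808/3 = 0 ∩ |EC|² = 256/9]
   → E = (9, 5/3)

E = (9, 5/3)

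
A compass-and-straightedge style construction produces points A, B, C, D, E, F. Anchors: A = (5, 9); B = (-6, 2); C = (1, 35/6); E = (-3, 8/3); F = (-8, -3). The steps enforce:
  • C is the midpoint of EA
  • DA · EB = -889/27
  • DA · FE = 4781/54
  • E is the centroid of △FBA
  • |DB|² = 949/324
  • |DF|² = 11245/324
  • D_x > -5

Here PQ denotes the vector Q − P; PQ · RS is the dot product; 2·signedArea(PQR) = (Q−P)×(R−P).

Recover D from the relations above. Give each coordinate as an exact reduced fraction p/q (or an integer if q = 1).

1. D_x = -13/3  [DA · FE = 4781/54 ∩ DA · EB = -889/27]
2. D_y = 29/18  [DA · FE = 4781/54 ∩ DA · EB = -889/27]
   → D = (-13/3, 29/18)

D = (-13/3, 29/18)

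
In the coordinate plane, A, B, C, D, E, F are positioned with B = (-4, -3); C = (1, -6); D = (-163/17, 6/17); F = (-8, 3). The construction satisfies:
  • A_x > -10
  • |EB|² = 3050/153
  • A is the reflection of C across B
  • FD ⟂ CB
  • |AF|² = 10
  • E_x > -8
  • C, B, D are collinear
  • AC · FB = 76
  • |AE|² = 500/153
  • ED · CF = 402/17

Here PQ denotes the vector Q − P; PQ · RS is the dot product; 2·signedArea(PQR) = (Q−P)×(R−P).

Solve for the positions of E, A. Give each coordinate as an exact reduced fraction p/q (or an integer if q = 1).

A = (-9, 0)
E = (-367/51, 2/17)

1. A_x = -9  [A is the reflection of C across B]
2. A_y = 0  [A is the reflection of C across B]
   → A = (-9, 0)
3. E_x = -367/51  [line 9·x + -9·y + 1119/17 = 0 ∩ |AE|² = 500/153]
4. E_y = 2/17  [line 9·x + -9·y + 1119/17 = 0 ∩ |AE|² = 500/153]
   → E = (-367/51, 2/17)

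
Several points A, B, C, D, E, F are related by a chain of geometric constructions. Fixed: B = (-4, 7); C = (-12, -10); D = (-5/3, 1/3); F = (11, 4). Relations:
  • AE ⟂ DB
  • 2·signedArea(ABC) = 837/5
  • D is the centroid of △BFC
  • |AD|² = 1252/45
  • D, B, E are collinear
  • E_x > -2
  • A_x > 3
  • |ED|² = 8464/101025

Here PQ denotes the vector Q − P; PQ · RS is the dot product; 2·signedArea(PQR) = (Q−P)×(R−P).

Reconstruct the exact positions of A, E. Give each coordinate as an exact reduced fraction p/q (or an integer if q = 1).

1. A_x = 17/5  [line 17·x + -8·y + -217/5 = 0 ∩ |AD|² = 1252/45]
2. A_y = 9/5  [line 17·x + -8·y + -217/5 = 0 ∩ |AD|² = 1252/45]
   → A = (17/5, 9/5)
3. E_x = -3527/2245  [D, B, E are collinear ∩ AE ⟂ DB]
4. E_y = 27/449  [D, B, E are collinear ∩ AE ⟂ DB]
   → E = (-3527/2245, 27/449)

A = (17/5, 9/5)
E = (-3527/2245, 27/449)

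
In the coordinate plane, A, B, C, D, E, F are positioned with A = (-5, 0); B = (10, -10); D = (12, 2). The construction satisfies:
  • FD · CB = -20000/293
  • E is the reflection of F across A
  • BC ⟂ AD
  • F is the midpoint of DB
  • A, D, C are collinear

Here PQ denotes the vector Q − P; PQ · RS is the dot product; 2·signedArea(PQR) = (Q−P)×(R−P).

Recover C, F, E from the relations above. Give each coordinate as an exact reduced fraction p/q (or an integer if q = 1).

C = (2530/293, 470/293)
E = (-21, 4)
F = (11, -4)

1. C_x = 2530/293  [A, D, C are collinear ∩ BC ⟂ AD]
2. C_y = 470/293  [A, D, C are collinear ∩ BC ⟂ AD]
   → C = (2530/293, 470/293)
3. F_x = 11  [F is the midpoint of DB]
4. F_y = -4  [F is the midpoint of DB]
   → F = (11, -4)
5. E_x = -21  [E is the reflection of F across A]
6. E_y = 4  [E is the reflection of F across A]
   → E = (-21, 4)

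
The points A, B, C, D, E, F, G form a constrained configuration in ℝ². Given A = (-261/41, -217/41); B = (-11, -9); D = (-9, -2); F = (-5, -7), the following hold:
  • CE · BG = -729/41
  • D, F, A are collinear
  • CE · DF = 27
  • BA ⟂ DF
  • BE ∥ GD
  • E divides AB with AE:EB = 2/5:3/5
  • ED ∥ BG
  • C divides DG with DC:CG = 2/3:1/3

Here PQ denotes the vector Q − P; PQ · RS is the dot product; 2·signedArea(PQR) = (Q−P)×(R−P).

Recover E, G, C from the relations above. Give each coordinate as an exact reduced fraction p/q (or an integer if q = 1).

C = (-445/41, -714/205)
E = (-337/41, -1389/205)
G = (-483/41, -866/205)

1. E_x = -337/41  [E divides AB with AE:EB = 2/5:3/5]
2. E_y = -1389/205  [E divides AB with AE:EB = 2/5:3/5]
   → E = (-337/41, -1389/205)
3. G_x = -483/41  [BE ∥ GD ∩ ED ∥ BG]
4. G_y = -866/205  [BE ∥ GD ∩ ED ∥ BG]
   → G = (-483/41, -866/205)
5. C_x = -445/41  [C divides DG with DC:CG = 2/3:1/3]
6. C_y = -714/205  [C divides DG with DC:CG = 2/3:1/3]
   → C = (-445/41, -714/205)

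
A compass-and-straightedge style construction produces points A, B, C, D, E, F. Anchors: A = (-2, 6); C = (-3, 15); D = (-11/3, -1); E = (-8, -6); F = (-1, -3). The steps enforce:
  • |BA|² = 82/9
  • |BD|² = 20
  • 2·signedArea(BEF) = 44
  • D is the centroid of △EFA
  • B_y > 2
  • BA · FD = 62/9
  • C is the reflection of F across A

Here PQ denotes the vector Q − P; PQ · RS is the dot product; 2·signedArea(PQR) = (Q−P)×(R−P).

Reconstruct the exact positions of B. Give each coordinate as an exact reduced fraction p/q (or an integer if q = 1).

B = (-5/3, 3)

1. B_x = -5/3  [2·signedArea(BEF) = 44 ∩ BA · FD = 62/9]
2. B_y = 3  [2·signedArea(BEF) = 44 ∩ BA · FD = 62/9]
   → B = (-5/3, 3)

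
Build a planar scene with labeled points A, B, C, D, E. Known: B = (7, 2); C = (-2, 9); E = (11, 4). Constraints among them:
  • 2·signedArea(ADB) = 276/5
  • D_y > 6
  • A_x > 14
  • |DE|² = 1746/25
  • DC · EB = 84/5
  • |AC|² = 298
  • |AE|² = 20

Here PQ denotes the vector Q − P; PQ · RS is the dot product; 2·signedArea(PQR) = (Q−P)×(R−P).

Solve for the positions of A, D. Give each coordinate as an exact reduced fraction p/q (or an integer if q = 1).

1. D_x = 16/5  [line 4·x + 2·y + -134/5 = 0 ∩ |DE|² = 1746/25]
2. D_y = 7  [line 4·x + 2·y + -134/5 = 0 ∩ |DE|² = 1746/25]
   → D = (16/5, 7)
3. A_x = 15  [line 5·x + 19/5·y + -489/5 = 0 ∩ |AC|² = 298]
4. A_y = 6  [line 5·x + 19/5·y + -489/5 = 0 ∩ |AC|² = 298]
   → A = (15, 6)

A = (15, 6)
D = (16/5, 7)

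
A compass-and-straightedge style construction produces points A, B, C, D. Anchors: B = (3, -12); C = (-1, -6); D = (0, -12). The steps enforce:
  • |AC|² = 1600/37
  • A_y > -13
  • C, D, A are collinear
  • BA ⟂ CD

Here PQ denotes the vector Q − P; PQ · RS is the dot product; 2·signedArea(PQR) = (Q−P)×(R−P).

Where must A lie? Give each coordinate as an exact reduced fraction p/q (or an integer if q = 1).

A = (3/37, -462/37)

1. A_x = 3/37  [C, D, A are collinear ∩ BA ⟂ CD]
2. A_y = -462/37  [C, D, A are collinear ∩ BA ⟂ CD]
   → A = (3/37, -462/37)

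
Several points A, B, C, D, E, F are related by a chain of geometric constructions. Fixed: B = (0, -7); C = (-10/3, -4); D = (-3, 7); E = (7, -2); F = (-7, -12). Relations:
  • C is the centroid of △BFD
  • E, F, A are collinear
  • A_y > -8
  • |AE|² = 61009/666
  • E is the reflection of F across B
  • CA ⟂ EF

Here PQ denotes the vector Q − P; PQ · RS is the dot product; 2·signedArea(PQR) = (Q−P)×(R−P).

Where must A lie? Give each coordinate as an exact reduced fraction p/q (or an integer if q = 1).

A = (-175/222, -1679/222)

1. A_x = -175/222  [E, F, A are collinear ∩ CA ⟂ EF]
2. A_y = -1679/222  [E, F, A are collinear ∩ CA ⟂ EF]
   → A = (-175/222, -1679/222)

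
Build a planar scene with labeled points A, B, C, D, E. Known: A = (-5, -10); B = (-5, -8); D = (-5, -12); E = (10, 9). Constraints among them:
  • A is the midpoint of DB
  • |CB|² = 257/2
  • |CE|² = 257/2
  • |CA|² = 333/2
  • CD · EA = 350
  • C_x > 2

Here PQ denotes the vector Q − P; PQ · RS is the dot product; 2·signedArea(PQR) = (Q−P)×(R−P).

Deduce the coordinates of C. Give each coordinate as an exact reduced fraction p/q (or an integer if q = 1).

1. C_x = 5/2  [line 15·x + 19·y + -47 = 0 ∩ |CB|² = 257/2]
2. C_y = 1/2  [line 15·x + 19·y + -47 = 0 ∩ |CB|² = 257/2]
   → C = (5/2, 1/2)

C = (5/2, 1/2)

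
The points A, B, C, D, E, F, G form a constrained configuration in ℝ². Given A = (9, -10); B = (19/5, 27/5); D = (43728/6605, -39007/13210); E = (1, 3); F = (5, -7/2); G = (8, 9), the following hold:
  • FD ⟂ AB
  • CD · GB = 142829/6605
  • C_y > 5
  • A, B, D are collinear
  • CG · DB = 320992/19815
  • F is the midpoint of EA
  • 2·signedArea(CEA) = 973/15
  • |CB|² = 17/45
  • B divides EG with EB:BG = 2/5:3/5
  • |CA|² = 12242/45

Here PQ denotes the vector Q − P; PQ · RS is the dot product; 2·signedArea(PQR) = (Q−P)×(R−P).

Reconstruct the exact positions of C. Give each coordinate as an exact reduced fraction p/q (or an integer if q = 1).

C = (64/15, 29/5)

1. C_x = 64/15  [2·signedArea(CEA) = 973/15 ∩ CG · DB = 320992/19815]
2. C_y = 29/5  [2·signedArea(CEA) = 973/15 ∩ CG · DB = 320992/19815]
   → C = (64/15, 29/5)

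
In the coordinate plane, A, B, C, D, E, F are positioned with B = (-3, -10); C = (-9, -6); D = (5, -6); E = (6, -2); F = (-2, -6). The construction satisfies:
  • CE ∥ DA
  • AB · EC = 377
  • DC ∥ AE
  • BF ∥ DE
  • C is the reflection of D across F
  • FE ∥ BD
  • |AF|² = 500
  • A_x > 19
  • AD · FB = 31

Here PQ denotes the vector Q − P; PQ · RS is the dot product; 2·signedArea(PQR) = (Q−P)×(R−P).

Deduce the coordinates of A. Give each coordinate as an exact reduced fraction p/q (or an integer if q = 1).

1. A_x = 20  [DC ∥ AE ∩ CE ∥ DA]
2. A_y = -2  [DC ∥ AE ∩ CE ∥ DA]
   → A = (20, -2)

A = (20, -2)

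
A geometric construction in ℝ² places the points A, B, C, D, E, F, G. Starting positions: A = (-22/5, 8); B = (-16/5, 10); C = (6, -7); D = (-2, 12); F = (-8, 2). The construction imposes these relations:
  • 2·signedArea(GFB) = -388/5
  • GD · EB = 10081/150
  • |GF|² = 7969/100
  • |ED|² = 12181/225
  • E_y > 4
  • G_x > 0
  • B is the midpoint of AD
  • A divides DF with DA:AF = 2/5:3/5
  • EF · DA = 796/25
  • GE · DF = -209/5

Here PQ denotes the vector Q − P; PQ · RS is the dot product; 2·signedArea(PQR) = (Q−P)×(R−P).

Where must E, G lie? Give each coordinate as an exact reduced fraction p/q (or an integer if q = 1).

1. G_x = 4/5  [line -8·x + 24/5·y + 4 = 0 ∩ |GF|² = 7969/100]
2. G_y = 1/2  [line -8·x + 24/5·y + 4 = 0 ∩ |GF|² = 7969/100]
   → G = (4/5, 1/2)
3. E_x = 4/15  [EF · DA = 796/25 ∩ GD · EB = 10081/150]
4. E_y = 5  [EF · DA = 796/25 ∩ GD · EB = 10081/150]
   → E = (4/15, 5)

E = (4/15, 5)
G = (4/5, 1/2)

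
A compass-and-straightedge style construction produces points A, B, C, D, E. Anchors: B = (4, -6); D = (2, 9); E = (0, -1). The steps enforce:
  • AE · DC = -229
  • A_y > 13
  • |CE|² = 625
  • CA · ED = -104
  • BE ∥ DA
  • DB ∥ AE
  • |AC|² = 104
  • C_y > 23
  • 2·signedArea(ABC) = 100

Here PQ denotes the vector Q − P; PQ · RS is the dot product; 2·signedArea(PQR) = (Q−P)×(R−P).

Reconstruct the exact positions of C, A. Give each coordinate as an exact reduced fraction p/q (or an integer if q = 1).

1. A_x = -2  [DB ∥ AE ∩ BE ∥ DA]
2. A_y = 14  [DB ∥ AE ∩ BE ∥ DA]
   → A = (-2, 14)
3. C_x = 0  [CA · ED = -104 ∩ 2·signedArea(ABC) = 100]
4. C_y = 24  [CA · ED = -104 ∩ 2·signedArea(ABC) = 100]
   → C = (0, 24)

A = (-2, 14)
C = (0, 24)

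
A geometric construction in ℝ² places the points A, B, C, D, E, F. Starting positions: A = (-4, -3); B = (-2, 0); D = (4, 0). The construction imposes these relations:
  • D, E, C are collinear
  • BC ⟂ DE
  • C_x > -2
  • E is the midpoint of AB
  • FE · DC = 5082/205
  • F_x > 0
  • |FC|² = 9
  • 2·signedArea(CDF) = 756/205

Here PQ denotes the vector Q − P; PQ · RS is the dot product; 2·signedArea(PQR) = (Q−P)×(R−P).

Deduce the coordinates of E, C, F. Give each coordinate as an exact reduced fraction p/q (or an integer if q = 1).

C = (-356/205, -252/205)
E = (-3, -3/2)
F = (1, 0)

1. E_x = -3  [E is the midpoint of AB]
2. E_y = -3/2  [E is the midpoint of AB]
   → E = (-3, -3/2)
3. C_x = -356/205  [D, E, C are collinear ∩ BC ⟂ DE]
4. C_y = -252/205  [D, E, C are collinear ∩ BC ⟂ DE]
   → C = (-356/205, -252/205)
5. F_x = 1  [FE · DC = 5082/205 ∩ 2·signedArea(CDF) = 756/205]
6. F_y = 0  [FE · DC = 5082/205 ∩ 2·signedArea(CDF) = 756/205]
   → F = (1, 0)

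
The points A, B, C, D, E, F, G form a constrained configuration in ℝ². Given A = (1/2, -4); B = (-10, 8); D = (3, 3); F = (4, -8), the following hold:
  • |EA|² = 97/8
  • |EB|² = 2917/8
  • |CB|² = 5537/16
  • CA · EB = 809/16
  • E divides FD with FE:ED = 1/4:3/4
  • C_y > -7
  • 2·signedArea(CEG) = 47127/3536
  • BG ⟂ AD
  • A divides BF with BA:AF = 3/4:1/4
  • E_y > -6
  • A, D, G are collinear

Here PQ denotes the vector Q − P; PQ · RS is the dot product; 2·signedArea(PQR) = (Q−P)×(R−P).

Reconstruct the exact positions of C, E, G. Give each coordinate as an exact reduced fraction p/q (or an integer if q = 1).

1. E_x = 15/4  [E divides FD with FE:ED = 1/4:3/4]
2. E_y = -21/4  [E divides FD with FE:ED = 1/4:3/4]
   → E = (15/4, -21/4)
3. G_x = 688/221  [A, D, G are collinear ∩ BG ⟂ AD]
4. G_y = 733/221  [A, D, G are collinear ∩ BG ⟂ AD]
   → G = (688/221, 733/221)
5. C_x = 9/4  [2·signedArea(CEG) = 47127/3536 ∩ CA · EB = 809/16]
6. C_y = -6  [2·signedArea(CEG) = 47127/3536 ∩ CA · EB = 809/16]
   → C = (9/4, -6)

C = (9/4, -6)
E = (15/4, -21/4)
G = (688/221, 733/221)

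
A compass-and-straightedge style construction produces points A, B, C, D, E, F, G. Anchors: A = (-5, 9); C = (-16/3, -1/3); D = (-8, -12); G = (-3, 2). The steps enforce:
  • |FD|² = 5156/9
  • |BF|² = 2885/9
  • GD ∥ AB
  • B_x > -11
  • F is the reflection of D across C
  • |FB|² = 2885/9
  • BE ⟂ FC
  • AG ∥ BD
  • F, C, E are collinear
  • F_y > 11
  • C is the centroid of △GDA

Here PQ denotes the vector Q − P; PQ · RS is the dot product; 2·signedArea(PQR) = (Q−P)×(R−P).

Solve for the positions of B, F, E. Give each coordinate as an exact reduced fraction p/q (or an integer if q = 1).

1. B_x = -10  [AG ∥ BD ∩ GD ∥ AB]
2. B_y = -5  [AG ∥ BD ∩ GD ∥ AB]
   → B = (-10, -5)
3. F_x = -8/3  [F is the reflection of D across C]
4. F_y = 34/3  [F is the reflection of D across C]
   → F = (-8/3, 34/3)
5. E_x = -8480/1289  [F, C, E are collinear ∩ BE ⟂ FC]
6. E_y = -7453/1289  [F, C, E are collinear ∩ BE ⟂ FC]
   → E = (-8480/1289, -7453/1289)

B = (-10, -5)
E = (-8480/1289, -7453/1289)
F = (-8/3, 34/3)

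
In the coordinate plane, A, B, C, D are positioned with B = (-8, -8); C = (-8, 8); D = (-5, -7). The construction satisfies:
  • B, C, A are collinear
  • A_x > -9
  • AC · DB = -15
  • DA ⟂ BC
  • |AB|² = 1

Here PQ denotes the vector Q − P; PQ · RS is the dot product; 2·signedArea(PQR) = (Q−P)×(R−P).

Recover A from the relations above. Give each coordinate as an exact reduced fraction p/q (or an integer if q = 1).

1. A_x = -8  [B, C, A are collinear ∩ DA ⟂ BC]
2. A_y = -7  [B, C, A are collinear ∩ DA ⟂ BC]
   → A = (-8, -7)

A = (-8, -7)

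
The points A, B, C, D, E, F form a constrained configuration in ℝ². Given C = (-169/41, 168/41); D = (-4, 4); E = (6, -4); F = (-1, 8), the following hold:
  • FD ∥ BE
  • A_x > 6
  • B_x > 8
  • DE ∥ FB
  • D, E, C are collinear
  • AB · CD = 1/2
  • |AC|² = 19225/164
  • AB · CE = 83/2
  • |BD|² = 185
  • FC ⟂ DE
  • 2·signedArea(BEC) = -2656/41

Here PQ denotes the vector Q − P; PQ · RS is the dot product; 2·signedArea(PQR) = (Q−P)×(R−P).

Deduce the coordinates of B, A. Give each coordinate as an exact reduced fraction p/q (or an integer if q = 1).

A = (13/2, 2)
B = (9, 0)

1. B_x = 9  [FD ∥ BE ∩ DE ∥ FB]
2. B_y = 0  [FD ∥ BE ∩ DE ∥ FB]
   → B = (9, 0)
3. A_x = 13/2  [line -415/41·x + 332/41·y + 4067/82 = 0 ∩ |AC|² = 19225/164]
4. A_y = 2  [line -415/41·x + 332/41·y + 4067/82 = 0 ∩ |AC|² = 19225/164]
   → A = (13/2, 2)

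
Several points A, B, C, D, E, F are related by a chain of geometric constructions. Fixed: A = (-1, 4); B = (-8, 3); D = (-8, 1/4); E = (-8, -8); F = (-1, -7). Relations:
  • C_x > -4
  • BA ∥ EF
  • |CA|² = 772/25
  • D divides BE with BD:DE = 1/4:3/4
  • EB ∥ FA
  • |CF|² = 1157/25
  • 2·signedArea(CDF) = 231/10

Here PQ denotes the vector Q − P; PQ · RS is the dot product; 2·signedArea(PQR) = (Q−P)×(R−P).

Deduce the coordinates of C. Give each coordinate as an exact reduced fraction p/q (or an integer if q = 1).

1. C_x = -19/5  [line 29/4·x + 7·y + 663/20 = 0 ∩ |CA|² = 772/25]
2. C_y = -4/5  [line 29/4·x + 7·y + 663/20 = 0 ∩ |CA|² = 772/25]
   → C = (-19/5, -4/5)

C = (-19/5, -4/5)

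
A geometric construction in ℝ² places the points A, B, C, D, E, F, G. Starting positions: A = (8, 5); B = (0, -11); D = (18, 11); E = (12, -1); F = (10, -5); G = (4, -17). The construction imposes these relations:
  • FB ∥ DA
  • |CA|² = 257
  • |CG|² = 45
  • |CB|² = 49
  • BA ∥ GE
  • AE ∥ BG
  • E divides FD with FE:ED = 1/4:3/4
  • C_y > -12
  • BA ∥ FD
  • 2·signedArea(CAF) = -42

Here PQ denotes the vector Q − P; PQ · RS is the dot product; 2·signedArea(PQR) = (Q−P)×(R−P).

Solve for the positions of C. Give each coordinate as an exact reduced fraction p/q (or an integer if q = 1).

C = (7, -11)

1. C_x = 7  [line 10·x + 2·y + -48 = 0 ∩ |CG|² = 45]
2. C_y = -11  [line 10·x + 2·y + -48 = 0 ∩ |CG|² = 45]
   → C = (7, -11)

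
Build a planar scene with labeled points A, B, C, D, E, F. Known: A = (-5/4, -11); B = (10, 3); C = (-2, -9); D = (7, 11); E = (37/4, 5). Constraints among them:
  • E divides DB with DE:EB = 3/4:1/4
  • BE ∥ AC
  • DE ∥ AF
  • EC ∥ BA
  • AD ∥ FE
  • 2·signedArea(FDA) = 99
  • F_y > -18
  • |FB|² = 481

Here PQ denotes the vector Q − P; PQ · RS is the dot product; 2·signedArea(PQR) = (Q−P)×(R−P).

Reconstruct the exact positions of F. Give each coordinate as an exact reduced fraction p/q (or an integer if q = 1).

F = (1, -17)

1. F_x = 1  [AD ∥ FE ∩ DE ∥ AF]
2. F_y = -17  [AD ∥ FE ∩ DE ∥ AF]
   → F = (1, -17)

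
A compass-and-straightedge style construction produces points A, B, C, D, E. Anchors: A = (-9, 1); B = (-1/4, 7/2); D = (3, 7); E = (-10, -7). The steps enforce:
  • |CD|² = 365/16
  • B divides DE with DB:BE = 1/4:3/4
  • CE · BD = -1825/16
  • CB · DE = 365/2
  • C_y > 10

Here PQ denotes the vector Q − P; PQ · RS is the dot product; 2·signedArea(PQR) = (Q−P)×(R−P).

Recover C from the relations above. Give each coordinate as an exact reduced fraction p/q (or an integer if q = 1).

C = (25/4, 21/2)

1. C_x = 25/4  [line -13/4·x + -7/2·y + 913/16 = 0 ∩ |CD|² = 365/16]
2. C_y = 21/2  [line -13/4·x + -7/2·y + 913/16 = 0 ∩ |CD|² = 365/16]
   → C = (25/4, 21/2)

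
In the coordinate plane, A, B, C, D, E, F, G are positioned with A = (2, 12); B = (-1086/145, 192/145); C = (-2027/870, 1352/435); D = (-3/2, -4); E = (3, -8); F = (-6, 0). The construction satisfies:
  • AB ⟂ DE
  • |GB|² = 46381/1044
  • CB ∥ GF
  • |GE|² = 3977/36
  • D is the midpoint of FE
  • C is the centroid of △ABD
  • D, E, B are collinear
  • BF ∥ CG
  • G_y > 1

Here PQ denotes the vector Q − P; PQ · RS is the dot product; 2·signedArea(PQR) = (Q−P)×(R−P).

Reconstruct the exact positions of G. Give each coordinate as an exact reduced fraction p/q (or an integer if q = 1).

1. G_x = -731/870  [CB ∥ GF ∩ BF ∥ CG]
2. G_y = 776/435  [CB ∥ GF ∩ BF ∥ CG]
   → G = (-731/870, 776/435)

G = (-731/870, 776/435)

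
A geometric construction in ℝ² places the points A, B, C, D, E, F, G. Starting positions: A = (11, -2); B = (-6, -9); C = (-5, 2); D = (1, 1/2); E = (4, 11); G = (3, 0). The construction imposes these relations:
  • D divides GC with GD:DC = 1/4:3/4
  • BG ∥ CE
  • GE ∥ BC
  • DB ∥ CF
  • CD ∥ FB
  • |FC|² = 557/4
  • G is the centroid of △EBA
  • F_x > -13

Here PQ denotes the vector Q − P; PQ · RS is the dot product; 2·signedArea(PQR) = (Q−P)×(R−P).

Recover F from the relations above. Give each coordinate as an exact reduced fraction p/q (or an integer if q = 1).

F = (-12, -15/2)

1. F_x = -12  [CD ∥ FB ∩ DB ∥ CF]
2. F_y = -15/2  [CD ∥ FB ∩ DB ∥ CF]
   → F = (-12, -15/2)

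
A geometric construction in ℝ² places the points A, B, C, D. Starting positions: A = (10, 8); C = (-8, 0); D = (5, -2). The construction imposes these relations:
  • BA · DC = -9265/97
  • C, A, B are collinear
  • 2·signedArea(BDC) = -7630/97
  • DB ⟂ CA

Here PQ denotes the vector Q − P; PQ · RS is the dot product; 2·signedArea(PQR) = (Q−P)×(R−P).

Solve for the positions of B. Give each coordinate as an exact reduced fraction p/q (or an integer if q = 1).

B = (205/97, 436/97)

1. B_x = 205/97  [C, A, B are collinear ∩ DB ⟂ CA]
2. B_y = 436/97  [C, A, B are collinear ∩ DB ⟂ CA]
   → B = (205/97, 436/97)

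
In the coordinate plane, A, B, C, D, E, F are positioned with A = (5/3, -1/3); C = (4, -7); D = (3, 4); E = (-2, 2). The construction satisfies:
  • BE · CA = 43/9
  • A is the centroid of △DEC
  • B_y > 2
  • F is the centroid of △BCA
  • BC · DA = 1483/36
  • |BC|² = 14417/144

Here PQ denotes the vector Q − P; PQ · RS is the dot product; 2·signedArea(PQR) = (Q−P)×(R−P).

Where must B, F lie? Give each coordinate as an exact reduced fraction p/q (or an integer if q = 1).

1. B_x = 8/3  [BE · CA = 43/9 ∩ BC · DA = 1483/36]
2. B_y = 35/12  [BE · CA = 43/9 ∩ BC · DA = 1483/36]
   → B = (8/3, 35/12)
3. F_x = 25/9  [F is the centroid of △BCA]
4. F_y = -53/36  [F is the centroid of △BCA]
   → F = (25/9, -53/36)

B = (8/3, 35/12)
F = (25/9, -53/36)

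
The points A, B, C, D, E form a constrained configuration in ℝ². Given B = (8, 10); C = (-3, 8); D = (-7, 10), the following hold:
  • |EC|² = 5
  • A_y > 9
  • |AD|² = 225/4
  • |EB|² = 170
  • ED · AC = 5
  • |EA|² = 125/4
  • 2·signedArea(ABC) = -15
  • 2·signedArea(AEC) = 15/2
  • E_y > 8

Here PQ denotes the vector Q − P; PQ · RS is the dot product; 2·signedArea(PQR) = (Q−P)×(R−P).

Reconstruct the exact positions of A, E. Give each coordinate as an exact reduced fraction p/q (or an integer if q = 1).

1. A_x = 1/2  [line 2·x + -11·y + 109 = 0 ∩ |AD|² = 225/4]
2. A_y = 10  [line 2·x + -11·y + 109 = 0 ∩ |AD|² = 225/4]
   → A = (1/2, 10)
3. E_x = -5  [2·signedArea(AEC) = 15/2 ∩ ED · AC = 5]
4. E_y = 9  [2·signedArea(AEC) = 15/2 ∩ ED · AC = 5]
   → E = (-5, 9)

A = (1/2, 10)
E = (-5, 9)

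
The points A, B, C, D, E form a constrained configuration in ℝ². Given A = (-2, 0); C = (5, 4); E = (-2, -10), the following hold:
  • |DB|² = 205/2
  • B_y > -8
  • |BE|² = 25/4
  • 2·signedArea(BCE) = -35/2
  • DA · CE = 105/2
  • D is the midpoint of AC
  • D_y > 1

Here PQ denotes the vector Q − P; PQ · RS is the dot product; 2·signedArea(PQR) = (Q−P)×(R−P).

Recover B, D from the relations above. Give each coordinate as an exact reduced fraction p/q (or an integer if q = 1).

1. B_x = -2  [line 14·x + -7·y + -49/2 = 0 ∩ |BE|² = 25/4]
2. B_y = -15/2  [line 14·x + -7·y + -49/2 = 0 ∩ |BE|² = 25/4]
   → B = (-2, -15/2)
3. D_x = 3/2  [D is the midpoint of AC]
4. D_y = 2  [D is the midpoint of AC]
   → D = (3/2, 2)

B = (-2, -15/2)
D = (3/2, 2)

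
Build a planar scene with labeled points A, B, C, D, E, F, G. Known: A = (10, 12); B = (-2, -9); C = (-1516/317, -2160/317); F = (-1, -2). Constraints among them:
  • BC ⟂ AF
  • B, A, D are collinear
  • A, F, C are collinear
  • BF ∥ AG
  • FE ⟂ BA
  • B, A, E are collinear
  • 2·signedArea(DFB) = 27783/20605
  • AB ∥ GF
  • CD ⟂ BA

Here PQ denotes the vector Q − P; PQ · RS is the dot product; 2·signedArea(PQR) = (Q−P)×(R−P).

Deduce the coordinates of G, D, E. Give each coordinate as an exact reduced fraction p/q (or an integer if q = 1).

1. G_x = 11  [AB ∥ GF ∩ BF ∥ AG]
2. G_y = 19  [AB ∥ GF ∩ BF ∥ AG]
   → G = (11, 19)
3. D_x = -35918/20605  [B, A, D are collinear ∩ CD ⟂ BA]
4. D_y = -176184/20605  [B, A, D are collinear ∩ CD ⟂ BA]
   → D = (-35918/20605, -176184/20605)
5. E_x = 82/65  [B, A, E are collinear ∩ FE ⟂ BA]
6. E_y = -214/65  [B, A, E are collinear ∩ FE ⟂ BA]
   → E = (82/65, -214/65)

D = (-35918/20605, -176184/20605)
E = (82/65, -214/65)
G = (11, 19)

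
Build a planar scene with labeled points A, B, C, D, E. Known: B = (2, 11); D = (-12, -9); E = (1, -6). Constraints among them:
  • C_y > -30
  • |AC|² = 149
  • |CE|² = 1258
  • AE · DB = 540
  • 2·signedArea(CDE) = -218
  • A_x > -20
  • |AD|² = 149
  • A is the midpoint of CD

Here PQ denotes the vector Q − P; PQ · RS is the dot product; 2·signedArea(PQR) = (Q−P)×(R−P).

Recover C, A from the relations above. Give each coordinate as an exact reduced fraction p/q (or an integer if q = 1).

A = (-19, -19)
C = (-26, -29)

1. A_x = -19  [line -14·x + -20·y + -646 = 0 ∩ |AD|² = 149]
2. A_y = -19  [line -14·x + -20·y + -646 = 0 ∩ |AD|² = 149]
   → A = (-19, -19)
3. C_x = -26  [2·signedArea(CDE) = -218 ∩ A is the midpoint of CD]
4. C_y = -29  [2·signedArea(CDE) = -218 ∩ A is the midpoint of CD]
   → C = (-26, -29)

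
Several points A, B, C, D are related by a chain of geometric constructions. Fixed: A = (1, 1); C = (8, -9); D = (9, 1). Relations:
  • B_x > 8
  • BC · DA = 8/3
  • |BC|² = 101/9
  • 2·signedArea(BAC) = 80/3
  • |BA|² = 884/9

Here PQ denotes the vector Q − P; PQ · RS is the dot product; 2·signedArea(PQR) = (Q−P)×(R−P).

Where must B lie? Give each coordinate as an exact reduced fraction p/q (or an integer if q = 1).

B = (25/3, -17/3)

1. B_x = 25/3  [2·signedArea(BAC) = 80/3 ∩ BC · DA = 8/3]
2. B_y = -17/3  [2·signedArea(BAC) = 80/3 ∩ BC · DA = 8/3]
   → B = (25/3, -17/3)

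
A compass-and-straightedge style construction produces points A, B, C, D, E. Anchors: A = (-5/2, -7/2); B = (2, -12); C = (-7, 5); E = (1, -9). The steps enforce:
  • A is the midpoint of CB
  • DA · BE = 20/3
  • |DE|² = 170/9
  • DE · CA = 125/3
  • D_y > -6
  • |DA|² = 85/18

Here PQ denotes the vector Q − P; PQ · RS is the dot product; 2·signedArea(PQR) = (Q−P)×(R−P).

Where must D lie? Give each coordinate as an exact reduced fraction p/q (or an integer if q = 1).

D = (-4/3, -16/3)

1. D_x = -4/3  [DA · BE = 20/3 ∩ DE · CA = 125/3]
2. D_y = -16/3  [DA · BE = 20/3 ∩ DE · CA = 125/3]
   → D = (-4/3, -16/3)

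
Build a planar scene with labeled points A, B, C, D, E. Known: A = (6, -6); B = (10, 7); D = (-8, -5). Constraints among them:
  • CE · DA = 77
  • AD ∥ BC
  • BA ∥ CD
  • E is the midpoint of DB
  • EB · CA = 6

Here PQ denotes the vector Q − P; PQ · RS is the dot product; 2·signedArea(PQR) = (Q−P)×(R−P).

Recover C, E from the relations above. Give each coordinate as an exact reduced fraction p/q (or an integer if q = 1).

C = (-4, 8)
E = (1, 1)

1. C_x = -4  [BA ∥ CD ∩ AD ∥ BC]
2. C_y = 8  [BA ∥ CD ∩ AD ∥ BC]
   → C = (-4, 8)
3. E_x = 1  [E is the midpoint of DB]
4. E_y = 1  [E is the midpoint of DB]
   → E = (1, 1)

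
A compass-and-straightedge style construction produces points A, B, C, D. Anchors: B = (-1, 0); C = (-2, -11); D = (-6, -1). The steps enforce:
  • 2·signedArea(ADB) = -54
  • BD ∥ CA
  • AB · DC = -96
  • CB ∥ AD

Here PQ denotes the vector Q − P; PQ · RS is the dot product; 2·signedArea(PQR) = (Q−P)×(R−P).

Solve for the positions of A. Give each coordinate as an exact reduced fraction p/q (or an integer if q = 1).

1. A_x = -7  [CB ∥ AD ∩ BD ∥ CA]
2. A_y = -12  [CB ∥ AD ∩ BD ∥ CA]
   → A = (-7, -12)

A = (-7, -12)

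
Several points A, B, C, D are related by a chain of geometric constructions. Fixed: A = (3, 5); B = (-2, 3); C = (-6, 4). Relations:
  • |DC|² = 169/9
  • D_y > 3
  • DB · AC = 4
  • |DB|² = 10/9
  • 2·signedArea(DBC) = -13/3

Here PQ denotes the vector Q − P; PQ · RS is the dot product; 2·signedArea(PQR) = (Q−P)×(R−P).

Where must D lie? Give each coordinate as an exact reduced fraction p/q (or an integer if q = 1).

D = (-5/3, 4)

1. D_x = -5/3  [DB · AC = 4 ∩ 2·signedArea(DBC) = -13/3]
2. D_y = 4  [DB · AC = 4 ∩ 2·signedArea(DBC) = -13/3]
   → D = (-5/3, 4)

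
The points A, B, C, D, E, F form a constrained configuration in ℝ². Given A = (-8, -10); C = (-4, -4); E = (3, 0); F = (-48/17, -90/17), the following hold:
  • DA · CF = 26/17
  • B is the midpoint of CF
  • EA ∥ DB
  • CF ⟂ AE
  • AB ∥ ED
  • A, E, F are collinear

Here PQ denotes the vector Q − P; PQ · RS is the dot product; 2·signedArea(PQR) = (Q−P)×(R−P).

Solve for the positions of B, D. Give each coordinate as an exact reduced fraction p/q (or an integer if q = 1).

B = (-58/17, -79/17)
D = (129/17, 91/17)

1. B_x = -58/17  [B is the midpoint of CF]
2. B_y = -79/17  [B is the midpoint of CF]
   → B = (-58/17, -79/17)
3. D_x = 129/17  [EA ∥ DB ∩ AB ∥ ED]
4. D_y = 91/17  [EA ∥ DB ∩ AB ∥ ED]
   → D = (129/17, 91/17)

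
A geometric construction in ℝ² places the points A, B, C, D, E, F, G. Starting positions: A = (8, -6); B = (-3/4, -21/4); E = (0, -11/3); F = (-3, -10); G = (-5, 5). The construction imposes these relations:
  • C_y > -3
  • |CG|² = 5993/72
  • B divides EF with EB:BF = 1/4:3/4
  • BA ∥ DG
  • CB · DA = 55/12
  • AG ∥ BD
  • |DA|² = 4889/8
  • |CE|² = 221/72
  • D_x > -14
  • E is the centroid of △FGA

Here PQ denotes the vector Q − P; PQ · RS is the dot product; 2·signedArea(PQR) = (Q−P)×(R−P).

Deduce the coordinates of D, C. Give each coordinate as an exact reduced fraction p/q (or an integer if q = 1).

C = (3/4, -25/12)
D = (-55/4, 23/4)

1. D_x = -55/4  [BA ∥ DG ∩ AG ∥ BD]
2. D_y = 23/4  [BA ∥ DG ∩ AG ∥ BD]
   → D = (-55/4, 23/4)
3. C_x = 3/4  [line -87/4·x + 47/4·y + 979/24 = 0 ∩ |CE|² = 221/72]
4. C_y = -25/12  [line -87/4·x + 47/4·y + 979/24 = 0 ∩ |CE|² = 221/72]
   → C = (3/4, -25/12)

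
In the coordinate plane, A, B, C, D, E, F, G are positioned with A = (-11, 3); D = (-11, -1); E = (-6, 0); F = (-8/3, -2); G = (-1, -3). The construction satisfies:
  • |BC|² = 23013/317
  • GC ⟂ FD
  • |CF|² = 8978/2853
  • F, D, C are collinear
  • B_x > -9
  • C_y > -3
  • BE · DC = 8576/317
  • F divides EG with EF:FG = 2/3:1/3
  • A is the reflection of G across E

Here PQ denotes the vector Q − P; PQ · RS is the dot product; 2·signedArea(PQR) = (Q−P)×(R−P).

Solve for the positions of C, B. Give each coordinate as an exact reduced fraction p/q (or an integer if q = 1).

1. C_x = -287/317  [F, D, C are collinear ∩ GC ⟂ FD]
2. C_y = -701/317  [F, D, C are collinear ∩ GC ⟂ FD]
   → C = (-287/317, -701/317)
3. B_x = -2687/317  [line -3200/317·x + 384/317·y + -27776/317 = 0 ∩ |BC|² = 23013/317]
4. B_y = 538/317  [line -3200/317·x + 384/317·y + -27776/317 = 0 ∩ |BC|² = 23013/317]
   → B = (-2687/317, 538/317)

B = (-2687/317, 538/317)
C = (-287/317, -701/317)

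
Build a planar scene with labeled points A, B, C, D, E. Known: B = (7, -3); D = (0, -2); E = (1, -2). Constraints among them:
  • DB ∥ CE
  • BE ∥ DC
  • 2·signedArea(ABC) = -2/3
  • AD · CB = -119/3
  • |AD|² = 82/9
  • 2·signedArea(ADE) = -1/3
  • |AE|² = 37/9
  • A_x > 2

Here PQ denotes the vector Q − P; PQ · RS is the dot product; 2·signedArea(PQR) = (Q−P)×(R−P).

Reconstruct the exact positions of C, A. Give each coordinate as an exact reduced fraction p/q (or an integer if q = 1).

A = (3, -7/3)
C = (-6, -1)

1. C_x = -6  [DB ∥ CE ∩ BE ∥ DC]
2. C_y = -1  [DB ∥ CE ∩ BE ∥ DC]
   → C = (-6, -1)
3. A_x = 3  [2·signedArea(ABC) = -2/3 ∩ 2·signedArea(ADE) = -1/3]
4. A_y = -7/3  [2·signedArea(ABC) = -2/3 ∩ 2·signedArea(ADE) = -1/3]
   → A = (3, -7/3)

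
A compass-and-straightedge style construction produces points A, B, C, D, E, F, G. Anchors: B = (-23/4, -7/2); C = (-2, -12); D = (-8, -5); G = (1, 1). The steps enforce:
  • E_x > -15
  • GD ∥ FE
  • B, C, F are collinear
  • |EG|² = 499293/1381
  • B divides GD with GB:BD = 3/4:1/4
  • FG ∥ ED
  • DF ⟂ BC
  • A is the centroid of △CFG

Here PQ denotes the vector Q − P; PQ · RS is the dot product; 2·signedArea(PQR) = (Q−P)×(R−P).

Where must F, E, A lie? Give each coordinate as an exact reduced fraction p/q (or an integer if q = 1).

1. F_x = -7682/1381  [B, C, F are collinear ∩ DF ⟂ BC]
2. F_y = -5420/1381  [B, C, F are collinear ∩ DF ⟂ BC]
   → F = (-7682/1381, -5420/1381)
3. E_x = -20111/1381  [FG ∥ ED ∩ GD ∥ FE]
4. E_y = -13706/1381  [FG ∥ ED ∩ GD ∥ FE]
   → E = (-20111/1381, -13706/1381)
5. A_x = -3021/1381  [A is the centroid of △CFG]
6. A_y = -20611/4143  [A is the centroid of △CFG]
   → A = (-3021/1381, -20611/4143)

A = (-3021/1381, -20611/4143)
E = (-20111/1381, -13706/1381)
F = (-7682/1381, -5420/1381)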